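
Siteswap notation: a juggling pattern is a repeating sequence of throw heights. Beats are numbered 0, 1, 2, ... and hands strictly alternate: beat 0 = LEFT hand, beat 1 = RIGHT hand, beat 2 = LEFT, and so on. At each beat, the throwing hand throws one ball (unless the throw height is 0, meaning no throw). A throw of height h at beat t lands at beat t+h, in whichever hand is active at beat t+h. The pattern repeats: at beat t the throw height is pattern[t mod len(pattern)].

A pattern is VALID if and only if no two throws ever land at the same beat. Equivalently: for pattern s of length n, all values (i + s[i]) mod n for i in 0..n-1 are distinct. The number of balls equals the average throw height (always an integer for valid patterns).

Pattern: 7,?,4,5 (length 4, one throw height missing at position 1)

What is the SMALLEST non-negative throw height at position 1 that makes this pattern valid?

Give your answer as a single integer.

i=0: (0 + 7) mod 4 = 3
i=1: s[i]=? (unknown)
i=2: (2 + 4) mod 4 = 2
i=3: (3 + 5) mod 4 = 0
Known residues: [0, 2, 3]; need a permutation of 0..3, so missing residue r = 1
Need (1 + s) mod 4 = 1; smallest s = (1 - 1) mod 4 = 0

Answer: 0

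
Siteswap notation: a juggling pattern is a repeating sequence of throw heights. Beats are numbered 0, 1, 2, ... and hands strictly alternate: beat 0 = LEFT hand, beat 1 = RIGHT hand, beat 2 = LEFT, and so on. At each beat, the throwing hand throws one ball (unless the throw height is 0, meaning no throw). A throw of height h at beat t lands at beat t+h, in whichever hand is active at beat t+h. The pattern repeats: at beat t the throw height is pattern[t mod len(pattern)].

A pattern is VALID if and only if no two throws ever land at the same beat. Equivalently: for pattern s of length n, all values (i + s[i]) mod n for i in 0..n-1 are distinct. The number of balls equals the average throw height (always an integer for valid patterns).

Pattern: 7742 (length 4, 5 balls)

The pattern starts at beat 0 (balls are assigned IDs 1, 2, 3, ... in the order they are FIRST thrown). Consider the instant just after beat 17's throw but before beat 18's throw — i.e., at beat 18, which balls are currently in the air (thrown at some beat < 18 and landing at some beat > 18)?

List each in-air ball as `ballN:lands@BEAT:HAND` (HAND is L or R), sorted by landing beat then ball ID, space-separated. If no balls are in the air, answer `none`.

Answer: ball4:lands@19:R ball5:lands@20:L ball1:lands@23:R ball2:lands@24:L

Derivation:
Beat 0 (L): throw ball1 h=7 -> lands@7:R; in-air after throw: [b1@7:R]
Beat 1 (R): throw ball2 h=7 -> lands@8:L; in-air after throw: [b1@7:R b2@8:L]
Beat 2 (L): throw ball3 h=4 -> lands@6:L; in-air after throw: [b3@6:L b1@7:R b2@8:L]
Beat 3 (R): throw ball4 h=2 -> lands@5:R; in-air after throw: [b4@5:R b3@6:L b1@7:R b2@8:L]
Beat 4 (L): throw ball5 h=7 -> lands@11:R; in-air after throw: [b4@5:R b3@6:L b1@7:R b2@8:L b5@11:R]
Beat 5 (R): throw ball4 h=7 -> lands@12:L; in-air after throw: [b3@6:L b1@7:R b2@8:L b5@11:R b4@12:L]
Beat 6 (L): throw ball3 h=4 -> lands@10:L; in-air after throw: [b1@7:R b2@8:L b3@10:L b5@11:R b4@12:L]
Beat 7 (R): throw ball1 h=2 -> lands@9:R; in-air after throw: [b2@8:L b1@9:R b3@10:L b5@11:R b4@12:L]
Beat 8 (L): throw ball2 h=7 -> lands@15:R; in-air after throw: [b1@9:R b3@10:L b5@11:R b4@12:L b2@15:R]
Beat 9 (R): throw ball1 h=7 -> lands@16:L; in-air after throw: [b3@10:L b5@11:R b4@12:L b2@15:R b1@16:L]
Beat 10 (L): throw ball3 h=4 -> lands@14:L; in-air after throw: [b5@11:R b4@12:L b3@14:L b2@15:R b1@16:L]
Beat 11 (R): throw ball5 h=2 -> lands@13:R; in-air after throw: [b4@12:L b5@13:R b3@14:L b2@15:R b1@16:L]
Beat 12 (L): throw ball4 h=7 -> lands@19:R; in-air after throw: [b5@13:R b3@14:L b2@15:R b1@16:L b4@19:R]
Beat 13 (R): throw ball5 h=7 -> lands@20:L; in-air after throw: [b3@14:L b2@15:R b1@16:L b4@19:R b5@20:L]
Beat 14 (L): throw ball3 h=4 -> lands@18:L; in-air after throw: [b2@15:R b1@16:L b3@18:L b4@19:R b5@20:L]
Beat 15 (R): throw ball2 h=2 -> lands@17:R; in-air after throw: [b1@16:L b2@17:R b3@18:L b4@19:R b5@20:L]
Beat 16 (L): throw ball1 h=7 -> lands@23:R; in-air after throw: [b2@17:R b3@18:L b4@19:R b5@20:L b1@23:R]
Beat 17 (R): throw ball2 h=7 -> lands@24:L; in-air after throw: [b3@18:L b4@19:R b5@20:L b1@23:R b2@24:L]
Beat 18 (L): throw ball3 h=4 -> lands@22:L; in-air after throw: [b4@19:R b5@20:L b3@22:L b1@23:R b2@24:L]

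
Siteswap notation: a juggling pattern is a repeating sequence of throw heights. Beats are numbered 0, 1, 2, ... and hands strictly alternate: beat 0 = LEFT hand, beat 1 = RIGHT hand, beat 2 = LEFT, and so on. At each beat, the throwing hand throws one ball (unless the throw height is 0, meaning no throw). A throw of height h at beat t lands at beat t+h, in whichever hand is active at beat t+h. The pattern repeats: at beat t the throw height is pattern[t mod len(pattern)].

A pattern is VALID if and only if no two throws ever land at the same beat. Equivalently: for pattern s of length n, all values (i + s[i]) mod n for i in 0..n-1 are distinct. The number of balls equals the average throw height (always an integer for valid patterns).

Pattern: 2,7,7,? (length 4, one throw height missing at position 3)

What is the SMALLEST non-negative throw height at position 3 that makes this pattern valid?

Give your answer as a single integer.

Answer: 0

Derivation:
i=0: (0 + 2) mod 4 = 2
i=1: (1 + 7) mod 4 = 0
i=2: (2 + 7) mod 4 = 1
i=3: s[i]=? (unknown)
Known residues: [0, 1, 2]; need a permutation of 0..3, so missing residue r = 3
Need (3 + s) mod 4 = 3; smallest s = (3 - 3) mod 4 = 0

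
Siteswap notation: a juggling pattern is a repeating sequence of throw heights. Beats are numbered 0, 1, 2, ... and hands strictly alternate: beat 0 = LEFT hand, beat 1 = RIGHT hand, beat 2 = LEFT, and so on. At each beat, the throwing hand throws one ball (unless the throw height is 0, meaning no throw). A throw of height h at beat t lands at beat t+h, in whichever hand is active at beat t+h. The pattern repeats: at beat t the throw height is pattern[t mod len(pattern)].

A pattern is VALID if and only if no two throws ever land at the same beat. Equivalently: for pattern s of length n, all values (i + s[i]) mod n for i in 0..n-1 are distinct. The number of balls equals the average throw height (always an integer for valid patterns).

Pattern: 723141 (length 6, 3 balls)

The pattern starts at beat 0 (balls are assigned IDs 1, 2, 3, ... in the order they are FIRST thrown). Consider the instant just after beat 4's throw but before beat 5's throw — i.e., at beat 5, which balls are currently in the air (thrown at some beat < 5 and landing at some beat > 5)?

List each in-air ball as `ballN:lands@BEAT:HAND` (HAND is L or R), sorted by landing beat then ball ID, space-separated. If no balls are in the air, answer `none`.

Beat 0 (L): throw ball1 h=7 -> lands@7:R; in-air after throw: [b1@7:R]
Beat 1 (R): throw ball2 h=2 -> lands@3:R; in-air after throw: [b2@3:R b1@7:R]
Beat 2 (L): throw ball3 h=3 -> lands@5:R; in-air after throw: [b2@3:R b3@5:R b1@7:R]
Beat 3 (R): throw ball2 h=1 -> lands@4:L; in-air after throw: [b2@4:L b3@5:R b1@7:R]
Beat 4 (L): throw ball2 h=4 -> lands@8:L; in-air after throw: [b3@5:R b1@7:R b2@8:L]
Beat 5 (R): throw ball3 h=1 -> lands@6:L; in-air after throw: [b3@6:L b1@7:R b2@8:L]

Answer: ball1:lands@7:R ball2:lands@8:L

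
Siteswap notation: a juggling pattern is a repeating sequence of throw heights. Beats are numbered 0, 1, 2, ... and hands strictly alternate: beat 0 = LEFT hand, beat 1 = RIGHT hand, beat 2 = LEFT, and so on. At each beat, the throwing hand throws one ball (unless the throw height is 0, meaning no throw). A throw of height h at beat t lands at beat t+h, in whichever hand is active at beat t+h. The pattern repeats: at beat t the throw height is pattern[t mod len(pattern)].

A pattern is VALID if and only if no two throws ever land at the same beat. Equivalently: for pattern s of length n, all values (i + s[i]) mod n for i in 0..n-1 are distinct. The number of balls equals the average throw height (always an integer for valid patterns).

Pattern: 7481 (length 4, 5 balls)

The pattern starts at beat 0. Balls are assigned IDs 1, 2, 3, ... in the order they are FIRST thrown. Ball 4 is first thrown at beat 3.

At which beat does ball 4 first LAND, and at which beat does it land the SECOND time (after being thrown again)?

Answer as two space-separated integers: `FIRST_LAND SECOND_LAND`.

Beat 0 (L): throw ball1 h=7 -> lands@7:R; in-air after throw: [b1@7:R]
Beat 1 (R): throw ball2 h=4 -> lands@5:R; in-air after throw: [b2@5:R b1@7:R]
Beat 2 (L): throw ball3 h=8 -> lands@10:L; in-air after throw: [b2@5:R b1@7:R b3@10:L]
Beat 3 (R): throw ball4 h=1 -> lands@4:L; in-air after throw: [b4@4:L b2@5:R b1@7:R b3@10:L]
Beat 4 (L): throw ball4 h=7 -> lands@11:R; in-air after throw: [b2@5:R b1@7:R b3@10:L b4@11:R]
Beat 5 (R): throw ball2 h=4 -> lands@9:R; in-air after throw: [b1@7:R b2@9:R b3@10:L b4@11:R]
Beat 6 (L): throw ball5 h=8 -> lands@14:L; in-air after throw: [b1@7:R b2@9:R b3@10:L b4@11:R b5@14:L]
Beat 7 (R): throw ball1 h=1 -> lands@8:L; in-air after throw: [b1@8:L b2@9:R b3@10:L b4@11:R b5@14:L]
Beat 8 (L): throw ball1 h=7 -> lands@15:R; in-air after throw: [b2@9:R b3@10:L b4@11:R b5@14:L b1@15:R]
Beat 9 (R): throw ball2 h=4 -> lands@13:R; in-air after throw: [b3@10:L b4@11:R b2@13:R b5@14:L b1@15:R]
Beat 10 (L): throw ball3 h=8 -> lands@18:L; in-air after throw: [b4@11:R b2@13:R b5@14:L b1@15:R b3@18:L]
Beat 11 (R): throw ball4 h=1 -> lands@12:L; in-air after throw: [b4@12:L b2@13:R b5@14:L b1@15:R b3@18:L]
Ball 4: thrown@3 h=1 -> first land @4; rethrown@4 h=7 -> second land @11

Answer: 4 11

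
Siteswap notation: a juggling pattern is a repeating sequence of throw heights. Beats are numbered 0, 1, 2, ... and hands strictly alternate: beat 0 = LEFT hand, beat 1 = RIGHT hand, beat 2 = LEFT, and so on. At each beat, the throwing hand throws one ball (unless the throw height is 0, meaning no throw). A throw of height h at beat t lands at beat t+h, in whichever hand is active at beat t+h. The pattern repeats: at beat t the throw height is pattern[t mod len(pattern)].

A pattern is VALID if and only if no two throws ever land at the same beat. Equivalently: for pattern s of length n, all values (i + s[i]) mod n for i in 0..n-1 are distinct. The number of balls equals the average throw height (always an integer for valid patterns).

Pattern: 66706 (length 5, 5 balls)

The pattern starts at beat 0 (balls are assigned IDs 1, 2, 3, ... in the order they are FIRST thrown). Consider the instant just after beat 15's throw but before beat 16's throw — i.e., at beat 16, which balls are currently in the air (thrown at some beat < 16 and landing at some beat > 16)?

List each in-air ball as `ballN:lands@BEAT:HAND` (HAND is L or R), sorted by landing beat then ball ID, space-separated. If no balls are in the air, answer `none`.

Answer: ball5:lands@17:R ball1:lands@19:R ball2:lands@20:L ball3:lands@21:R

Derivation:
Beat 0 (L): throw ball1 h=6 -> lands@6:L; in-air after throw: [b1@6:L]
Beat 1 (R): throw ball2 h=6 -> lands@7:R; in-air after throw: [b1@6:L b2@7:R]
Beat 2 (L): throw ball3 h=7 -> lands@9:R; in-air after throw: [b1@6:L b2@7:R b3@9:R]
Beat 4 (L): throw ball4 h=6 -> lands@10:L; in-air after throw: [b1@6:L b2@7:R b3@9:R b4@10:L]
Beat 5 (R): throw ball5 h=6 -> lands@11:R; in-air after throw: [b1@6:L b2@7:R b3@9:R b4@10:L b5@11:R]
Beat 6 (L): throw ball1 h=6 -> lands@12:L; in-air after throw: [b2@7:R b3@9:R b4@10:L b5@11:R b1@12:L]
Beat 7 (R): throw ball2 h=7 -> lands@14:L; in-air after throw: [b3@9:R b4@10:L b5@11:R b1@12:L b2@14:L]
Beat 9 (R): throw ball3 h=6 -> lands@15:R; in-air after throw: [b4@10:L b5@11:R b1@12:L b2@14:L b3@15:R]
Beat 10 (L): throw ball4 h=6 -> lands@16:L; in-air after throw: [b5@11:R b1@12:L b2@14:L b3@15:R b4@16:L]
Beat 11 (R): throw ball5 h=6 -> lands@17:R; in-air after throw: [b1@12:L b2@14:L b3@15:R b4@16:L b5@17:R]
Beat 12 (L): throw ball1 h=7 -> lands@19:R; in-air after throw: [b2@14:L b3@15:R b4@16:L b5@17:R b1@19:R]
Beat 14 (L): throw ball2 h=6 -> lands@20:L; in-air after throw: [b3@15:R b4@16:L b5@17:R b1@19:R b2@20:L]
Beat 15 (R): throw ball3 h=6 -> lands@21:R; in-air after throw: [b4@16:L b5@17:R b1@19:R b2@20:L b3@21:R]
Beat 16 (L): throw ball4 h=6 -> lands@22:L; in-air after throw: [b5@17:R b1@19:R b2@20:L b3@21:R b4@22:L]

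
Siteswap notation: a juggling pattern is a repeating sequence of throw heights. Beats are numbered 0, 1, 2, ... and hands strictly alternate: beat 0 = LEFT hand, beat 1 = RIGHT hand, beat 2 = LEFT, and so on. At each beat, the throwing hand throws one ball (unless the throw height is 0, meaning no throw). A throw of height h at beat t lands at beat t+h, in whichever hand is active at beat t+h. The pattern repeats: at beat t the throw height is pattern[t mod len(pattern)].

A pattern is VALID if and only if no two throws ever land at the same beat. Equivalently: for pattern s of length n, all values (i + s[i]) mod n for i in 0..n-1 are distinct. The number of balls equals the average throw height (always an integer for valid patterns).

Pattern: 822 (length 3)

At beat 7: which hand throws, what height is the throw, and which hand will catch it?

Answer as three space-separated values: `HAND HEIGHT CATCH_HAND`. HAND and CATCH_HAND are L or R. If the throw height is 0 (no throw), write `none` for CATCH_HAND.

Answer: R 2 R

Derivation:
Beat 7: 7 mod 2 = 1, so hand = R
Throw height = pattern[7 mod 3] = pattern[1] = 2
Lands at beat 7+2=9, 9 mod 2 = 1, so catch hand = R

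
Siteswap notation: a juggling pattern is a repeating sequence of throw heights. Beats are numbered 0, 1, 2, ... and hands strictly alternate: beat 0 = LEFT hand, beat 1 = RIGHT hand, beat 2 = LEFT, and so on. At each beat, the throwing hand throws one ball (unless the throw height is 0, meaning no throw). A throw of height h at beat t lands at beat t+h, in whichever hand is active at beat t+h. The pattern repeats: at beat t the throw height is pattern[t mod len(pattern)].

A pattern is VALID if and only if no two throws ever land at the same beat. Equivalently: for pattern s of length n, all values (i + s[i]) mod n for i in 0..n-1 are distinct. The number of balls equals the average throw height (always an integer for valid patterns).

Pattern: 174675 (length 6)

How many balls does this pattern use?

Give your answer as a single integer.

Answer: 5

Derivation:
Pattern = [1, 7, 4, 6, 7, 5], length n = 6
  position 0: throw height = 1, running sum = 1
  position 1: throw height = 7, running sum = 8
  position 2: throw height = 4, running sum = 12
  position 3: throw height = 6, running sum = 18
  position 4: throw height = 7, running sum = 25
  position 5: throw height = 5, running sum = 30
Total sum = 30; balls = sum / n = 30 / 6 = 5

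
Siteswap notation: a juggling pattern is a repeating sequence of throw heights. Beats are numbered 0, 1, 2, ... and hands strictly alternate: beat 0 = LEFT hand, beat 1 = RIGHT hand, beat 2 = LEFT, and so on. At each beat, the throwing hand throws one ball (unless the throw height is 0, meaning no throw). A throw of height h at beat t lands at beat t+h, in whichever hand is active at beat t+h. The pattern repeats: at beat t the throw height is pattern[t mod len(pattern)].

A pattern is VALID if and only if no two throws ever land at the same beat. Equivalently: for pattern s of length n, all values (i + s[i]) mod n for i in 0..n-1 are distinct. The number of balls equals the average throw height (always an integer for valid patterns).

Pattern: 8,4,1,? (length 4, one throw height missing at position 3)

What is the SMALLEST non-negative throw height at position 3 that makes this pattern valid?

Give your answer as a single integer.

Answer: 3

Derivation:
i=0: (0 + 8) mod 4 = 0
i=1: (1 + 4) mod 4 = 1
i=2: (2 + 1) mod 4 = 3
i=3: s[i]=? (unknown)
Known residues: [0, 1, 3]; need a permutation of 0..3, so missing residue r = 2
Need (3 + s) mod 4 = 2; smallest s = (2 - 3) mod 4 = 3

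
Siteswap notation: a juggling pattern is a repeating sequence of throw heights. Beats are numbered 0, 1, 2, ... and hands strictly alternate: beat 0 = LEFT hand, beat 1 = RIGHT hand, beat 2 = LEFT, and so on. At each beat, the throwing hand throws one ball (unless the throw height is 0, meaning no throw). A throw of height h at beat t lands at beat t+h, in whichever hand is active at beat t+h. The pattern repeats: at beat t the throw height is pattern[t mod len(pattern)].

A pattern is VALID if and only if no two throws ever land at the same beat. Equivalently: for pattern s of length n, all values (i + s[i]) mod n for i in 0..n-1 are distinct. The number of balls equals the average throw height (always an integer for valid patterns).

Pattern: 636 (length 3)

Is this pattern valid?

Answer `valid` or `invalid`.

i=0: (i + s[i]) mod n = (0 + 6) mod 3 = 0
i=1: (i + s[i]) mod n = (1 + 3) mod 3 = 1
i=2: (i + s[i]) mod n = (2 + 6) mod 3 = 2
Residues: [0, 1, 2], distinct: True

Answer: valid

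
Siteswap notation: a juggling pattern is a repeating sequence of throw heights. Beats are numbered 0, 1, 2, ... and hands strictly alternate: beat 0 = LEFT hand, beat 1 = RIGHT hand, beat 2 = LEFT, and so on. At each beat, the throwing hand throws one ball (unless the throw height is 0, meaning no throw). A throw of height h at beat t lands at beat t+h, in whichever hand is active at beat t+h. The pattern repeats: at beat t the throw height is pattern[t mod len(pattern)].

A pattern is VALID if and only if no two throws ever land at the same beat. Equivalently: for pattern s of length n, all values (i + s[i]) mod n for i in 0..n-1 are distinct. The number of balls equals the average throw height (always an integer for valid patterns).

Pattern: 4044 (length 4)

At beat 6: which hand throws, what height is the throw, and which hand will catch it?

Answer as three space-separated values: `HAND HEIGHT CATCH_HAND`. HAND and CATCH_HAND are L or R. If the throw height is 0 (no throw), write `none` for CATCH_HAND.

Answer: L 4 L

Derivation:
Beat 6: 6 mod 2 = 0, so hand = L
Throw height = pattern[6 mod 4] = pattern[2] = 4
Lands at beat 6+4=10, 10 mod 2 = 0, so catch hand = L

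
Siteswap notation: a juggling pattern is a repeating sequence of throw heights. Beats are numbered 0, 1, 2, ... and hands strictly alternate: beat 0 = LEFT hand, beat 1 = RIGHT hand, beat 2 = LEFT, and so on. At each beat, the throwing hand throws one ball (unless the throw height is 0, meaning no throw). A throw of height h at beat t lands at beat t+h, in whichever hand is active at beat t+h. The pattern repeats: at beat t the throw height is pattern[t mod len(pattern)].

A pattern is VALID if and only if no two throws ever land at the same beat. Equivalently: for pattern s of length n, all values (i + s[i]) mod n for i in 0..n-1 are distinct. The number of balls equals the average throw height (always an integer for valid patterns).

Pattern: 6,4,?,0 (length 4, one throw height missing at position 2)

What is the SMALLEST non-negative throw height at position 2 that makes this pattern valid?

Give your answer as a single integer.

i=0: (0 + 6) mod 4 = 2
i=1: (1 + 4) mod 4 = 1
i=2: s[i]=? (unknown)
i=3: (3 + 0) mod 4 = 3
Known residues: [1, 2, 3]; need a permutation of 0..3, so missing residue r = 0
Need (2 + s) mod 4 = 0; smallest s = (0 - 2) mod 4 = 2

Answer: 2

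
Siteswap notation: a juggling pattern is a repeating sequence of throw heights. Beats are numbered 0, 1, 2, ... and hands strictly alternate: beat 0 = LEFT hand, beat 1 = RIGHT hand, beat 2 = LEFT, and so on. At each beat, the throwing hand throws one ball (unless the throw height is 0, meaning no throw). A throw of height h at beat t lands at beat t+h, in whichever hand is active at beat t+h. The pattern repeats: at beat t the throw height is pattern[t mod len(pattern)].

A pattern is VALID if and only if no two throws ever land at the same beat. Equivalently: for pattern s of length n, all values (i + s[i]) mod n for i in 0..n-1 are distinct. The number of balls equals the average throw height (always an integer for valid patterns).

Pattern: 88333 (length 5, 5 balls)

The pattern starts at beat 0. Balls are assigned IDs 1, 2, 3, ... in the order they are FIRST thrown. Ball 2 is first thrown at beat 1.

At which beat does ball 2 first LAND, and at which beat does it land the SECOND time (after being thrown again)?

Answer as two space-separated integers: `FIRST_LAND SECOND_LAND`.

Answer: 9 12

Derivation:
Beat 0 (L): throw ball1 h=8 -> lands@8:L; in-air after throw: [b1@8:L]
Beat 1 (R): throw ball2 h=8 -> lands@9:R; in-air after throw: [b1@8:L b2@9:R]
Beat 2 (L): throw ball3 h=3 -> lands@5:R; in-air after throw: [b3@5:R b1@8:L b2@9:R]
Beat 3 (R): throw ball4 h=3 -> lands@6:L; in-air after throw: [b3@5:R b4@6:L b1@8:L b2@9:R]
Beat 4 (L): throw ball5 h=3 -> lands@7:R; in-air after throw: [b3@5:R b4@6:L b5@7:R b1@8:L b2@9:R]
Beat 5 (R): throw ball3 h=8 -> lands@13:R; in-air after throw: [b4@6:L b5@7:R b1@8:L b2@9:R b3@13:R]
Beat 6 (L): throw ball4 h=8 -> lands@14:L; in-air after throw: [b5@7:R b1@8:L b2@9:R b3@13:R b4@14:L]
Beat 7 (R): throw ball5 h=3 -> lands@10:L; in-air after throw: [b1@8:L b2@9:R b5@10:L b3@13:R b4@14:L]
Beat 8 (L): throw ball1 h=3 -> lands@11:R; in-air after throw: [b2@9:R b5@10:L b1@11:R b3@13:R b4@14:L]
Beat 9 (R): throw ball2 h=3 -> lands@12:L; in-air after throw: [b5@10:L b1@11:R b2@12:L b3@13:R b4@14:L]
Beat 10 (L): throw ball5 h=8 -> lands@18:L; in-air after throw: [b1@11:R b2@12:L b3@13:R b4@14:L b5@18:L]
Beat 11 (R): throw ball1 h=8 -> lands@19:R; in-air after throw: [b2@12:L b3@13:R b4@14:L b5@18:L b1@19:R]
Beat 12 (L): throw ball2 h=3 -> lands@15:R; in-air after throw: [b3@13:R b4@14:L b2@15:R b5@18:L b1@19:R]
Ball 2: thrown@1 h=8 -> first land @9; rethrown@9 h=3 -> second land @12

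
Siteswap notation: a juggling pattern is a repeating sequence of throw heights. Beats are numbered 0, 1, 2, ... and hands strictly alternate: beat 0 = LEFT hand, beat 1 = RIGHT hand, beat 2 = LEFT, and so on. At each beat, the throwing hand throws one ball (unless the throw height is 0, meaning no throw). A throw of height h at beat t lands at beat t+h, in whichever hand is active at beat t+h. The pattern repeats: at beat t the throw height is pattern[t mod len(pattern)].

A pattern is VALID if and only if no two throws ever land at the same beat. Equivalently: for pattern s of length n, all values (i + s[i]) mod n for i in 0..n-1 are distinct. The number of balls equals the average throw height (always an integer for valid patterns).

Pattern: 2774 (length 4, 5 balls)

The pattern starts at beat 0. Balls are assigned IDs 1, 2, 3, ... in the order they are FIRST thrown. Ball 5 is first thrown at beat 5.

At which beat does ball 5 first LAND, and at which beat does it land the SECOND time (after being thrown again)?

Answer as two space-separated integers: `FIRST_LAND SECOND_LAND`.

Beat 0 (L): throw ball1 h=2 -> lands@2:L; in-air after throw: [b1@2:L]
Beat 1 (R): throw ball2 h=7 -> lands@8:L; in-air after throw: [b1@2:L b2@8:L]
Beat 2 (L): throw ball1 h=7 -> lands@9:R; in-air after throw: [b2@8:L b1@9:R]
Beat 3 (R): throw ball3 h=4 -> lands@7:R; in-air after throw: [b3@7:R b2@8:L b1@9:R]
Beat 4 (L): throw ball4 h=2 -> lands@6:L; in-air after throw: [b4@6:L b3@7:R b2@8:L b1@9:R]
Beat 5 (R): throw ball5 h=7 -> lands@12:L; in-air after throw: [b4@6:L b3@7:R b2@8:L b1@9:R b5@12:L]
Beat 6 (L): throw ball4 h=7 -> lands@13:R; in-air after throw: [b3@7:R b2@8:L b1@9:R b5@12:L b4@13:R]
Beat 7 (R): throw ball3 h=4 -> lands@11:R; in-air after throw: [b2@8:L b1@9:R b3@11:R b5@12:L b4@13:R]
Beat 8 (L): throw ball2 h=2 -> lands@10:L; in-air after throw: [b1@9:R b2@10:L b3@11:R b5@12:L b4@13:R]
Beat 9 (R): throw ball1 h=7 -> lands@16:L; in-air after throw: [b2@10:L b3@11:R b5@12:L b4@13:R b1@16:L]
Beat 10 (L): throw ball2 h=7 -> lands@17:R; in-air after throw: [b3@11:R b5@12:L b4@13:R b1@16:L b2@17:R]
Beat 11 (R): throw ball3 h=4 -> lands@15:R; in-air after throw: [b5@12:L b4@13:R b3@15:R b1@16:L b2@17:R]
Beat 12 (L): throw ball5 h=2 -> lands@14:L; in-air after throw: [b4@13:R b5@14:L b3@15:R b1@16:L b2@17:R]
Beat 13 (R): throw ball4 h=7 -> lands@20:L; in-air after throw: [b5@14:L b3@15:R b1@16:L b2@17:R b4@20:L]
Ball 5: thrown@5 h=7 -> first land @12; rethrown@12 h=2 -> second land @14

Answer: 12 14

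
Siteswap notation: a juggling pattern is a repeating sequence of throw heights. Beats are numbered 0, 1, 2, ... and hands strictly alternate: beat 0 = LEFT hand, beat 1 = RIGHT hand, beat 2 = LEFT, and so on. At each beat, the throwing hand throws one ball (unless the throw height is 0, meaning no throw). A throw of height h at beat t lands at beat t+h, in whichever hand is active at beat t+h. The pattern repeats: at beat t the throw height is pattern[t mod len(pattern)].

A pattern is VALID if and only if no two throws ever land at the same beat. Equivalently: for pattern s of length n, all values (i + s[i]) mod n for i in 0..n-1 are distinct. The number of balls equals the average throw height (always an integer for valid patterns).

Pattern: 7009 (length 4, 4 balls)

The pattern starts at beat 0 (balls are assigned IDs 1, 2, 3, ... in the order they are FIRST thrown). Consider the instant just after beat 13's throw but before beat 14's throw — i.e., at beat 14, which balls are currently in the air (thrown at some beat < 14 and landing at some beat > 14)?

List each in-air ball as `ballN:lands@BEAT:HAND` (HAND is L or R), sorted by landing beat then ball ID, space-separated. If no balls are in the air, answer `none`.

Answer: ball4:lands@15:R ball1:lands@16:L ball2:lands@19:R ball3:lands@20:L

Derivation:
Beat 0 (L): throw ball1 h=7 -> lands@7:R; in-air after throw: [b1@7:R]
Beat 3 (R): throw ball2 h=9 -> lands@12:L; in-air after throw: [b1@7:R b2@12:L]
Beat 4 (L): throw ball3 h=7 -> lands@11:R; in-air after throw: [b1@7:R b3@11:R b2@12:L]
Beat 7 (R): throw ball1 h=9 -> lands@16:L; in-air after throw: [b3@11:R b2@12:L b1@16:L]
Beat 8 (L): throw ball4 h=7 -> lands@15:R; in-air after throw: [b3@11:R b2@12:L b4@15:R b1@16:L]
Beat 11 (R): throw ball3 h=9 -> lands@20:L; in-air after throw: [b2@12:L b4@15:R b1@16:L b3@20:L]
Beat 12 (L): throw ball2 h=7 -> lands@19:R; in-air after throw: [b4@15:R b1@16:L b2@19:R b3@20:L]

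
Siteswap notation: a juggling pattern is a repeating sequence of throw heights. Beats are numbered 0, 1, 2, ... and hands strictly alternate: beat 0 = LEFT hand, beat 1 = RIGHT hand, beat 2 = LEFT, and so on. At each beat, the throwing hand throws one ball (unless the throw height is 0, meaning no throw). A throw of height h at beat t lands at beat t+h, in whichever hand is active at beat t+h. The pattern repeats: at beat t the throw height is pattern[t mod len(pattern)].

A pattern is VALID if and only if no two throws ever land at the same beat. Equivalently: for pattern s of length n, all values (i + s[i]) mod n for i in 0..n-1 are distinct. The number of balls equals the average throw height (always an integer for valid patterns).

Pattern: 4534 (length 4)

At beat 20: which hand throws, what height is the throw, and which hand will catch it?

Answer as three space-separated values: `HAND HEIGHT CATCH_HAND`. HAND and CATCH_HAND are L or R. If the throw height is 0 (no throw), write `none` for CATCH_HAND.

Answer: L 4 L

Derivation:
Beat 20: 20 mod 2 = 0, so hand = L
Throw height = pattern[20 mod 4] = pattern[0] = 4
Lands at beat 20+4=24, 24 mod 2 = 0, so catch hand = L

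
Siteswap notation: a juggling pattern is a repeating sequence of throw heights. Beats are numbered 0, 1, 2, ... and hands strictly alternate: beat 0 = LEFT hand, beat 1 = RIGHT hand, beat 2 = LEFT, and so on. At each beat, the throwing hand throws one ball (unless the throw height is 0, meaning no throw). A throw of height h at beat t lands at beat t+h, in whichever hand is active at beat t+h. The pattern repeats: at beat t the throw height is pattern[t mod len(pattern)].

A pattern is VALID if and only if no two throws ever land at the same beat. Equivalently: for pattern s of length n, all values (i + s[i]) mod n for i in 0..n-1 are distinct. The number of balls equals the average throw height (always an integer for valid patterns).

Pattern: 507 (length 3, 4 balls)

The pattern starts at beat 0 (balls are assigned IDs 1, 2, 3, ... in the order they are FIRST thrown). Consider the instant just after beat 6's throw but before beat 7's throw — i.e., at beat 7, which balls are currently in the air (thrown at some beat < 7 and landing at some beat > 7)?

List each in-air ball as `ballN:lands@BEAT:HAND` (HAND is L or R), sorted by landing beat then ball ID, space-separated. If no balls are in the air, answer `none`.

Answer: ball3:lands@8:L ball2:lands@9:R ball4:lands@11:R ball1:lands@12:L

Derivation:
Beat 0 (L): throw ball1 h=5 -> lands@5:R; in-air after throw: [b1@5:R]
Beat 2 (L): throw ball2 h=7 -> lands@9:R; in-air after throw: [b1@5:R b2@9:R]
Beat 3 (R): throw ball3 h=5 -> lands@8:L; in-air after throw: [b1@5:R b3@8:L b2@9:R]
Beat 5 (R): throw ball1 h=7 -> lands@12:L; in-air after throw: [b3@8:L b2@9:R b1@12:L]
Beat 6 (L): throw ball4 h=5 -> lands@11:R; in-air after throw: [b3@8:L b2@9:R b4@11:R b1@12:L]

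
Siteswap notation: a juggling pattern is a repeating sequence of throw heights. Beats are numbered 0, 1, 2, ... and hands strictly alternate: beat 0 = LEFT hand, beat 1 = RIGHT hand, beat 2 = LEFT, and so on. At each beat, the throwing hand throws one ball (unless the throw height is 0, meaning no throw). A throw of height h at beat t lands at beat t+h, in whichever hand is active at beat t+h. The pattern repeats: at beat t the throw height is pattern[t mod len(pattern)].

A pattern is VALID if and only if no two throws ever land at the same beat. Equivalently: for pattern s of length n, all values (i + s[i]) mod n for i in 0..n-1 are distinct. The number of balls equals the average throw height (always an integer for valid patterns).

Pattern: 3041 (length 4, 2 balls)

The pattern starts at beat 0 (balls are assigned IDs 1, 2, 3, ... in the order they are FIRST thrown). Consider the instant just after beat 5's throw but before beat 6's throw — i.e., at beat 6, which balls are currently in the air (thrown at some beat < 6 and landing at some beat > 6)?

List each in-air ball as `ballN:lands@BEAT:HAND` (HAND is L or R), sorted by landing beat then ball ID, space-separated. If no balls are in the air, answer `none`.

Beat 0 (L): throw ball1 h=3 -> lands@3:R; in-air after throw: [b1@3:R]
Beat 2 (L): throw ball2 h=4 -> lands@6:L; in-air after throw: [b1@3:R b2@6:L]
Beat 3 (R): throw ball1 h=1 -> lands@4:L; in-air after throw: [b1@4:L b2@6:L]
Beat 4 (L): throw ball1 h=3 -> lands@7:R; in-air after throw: [b2@6:L b1@7:R]
Beat 6 (L): throw ball2 h=4 -> lands@10:L; in-air after throw: [b1@7:R b2@10:L]

Answer: ball1:lands@7:R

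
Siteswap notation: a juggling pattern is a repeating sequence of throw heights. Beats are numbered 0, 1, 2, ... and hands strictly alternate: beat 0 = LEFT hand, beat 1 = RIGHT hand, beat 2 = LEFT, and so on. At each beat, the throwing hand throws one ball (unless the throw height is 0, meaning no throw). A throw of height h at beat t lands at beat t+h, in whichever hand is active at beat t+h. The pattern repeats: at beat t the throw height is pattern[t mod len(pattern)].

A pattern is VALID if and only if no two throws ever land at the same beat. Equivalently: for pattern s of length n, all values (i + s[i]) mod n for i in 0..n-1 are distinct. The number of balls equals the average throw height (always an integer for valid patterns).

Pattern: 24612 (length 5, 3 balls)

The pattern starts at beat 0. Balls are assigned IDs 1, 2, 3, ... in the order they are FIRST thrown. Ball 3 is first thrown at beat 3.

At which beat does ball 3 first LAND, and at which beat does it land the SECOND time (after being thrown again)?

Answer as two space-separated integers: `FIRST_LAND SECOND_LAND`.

Answer: 4 6

Derivation:
Beat 0 (L): throw ball1 h=2 -> lands@2:L; in-air after throw: [b1@2:L]
Beat 1 (R): throw ball2 h=4 -> lands@5:R; in-air after throw: [b1@2:L b2@5:R]
Beat 2 (L): throw ball1 h=6 -> lands@8:L; in-air after throw: [b2@5:R b1@8:L]
Beat 3 (R): throw ball3 h=1 -> lands@4:L; in-air after throw: [b3@4:L b2@5:R b1@8:L]
Beat 4 (L): throw ball3 h=2 -> lands@6:L; in-air after throw: [b2@5:R b3@6:L b1@8:L]
Beat 5 (R): throw ball2 h=2 -> lands@7:R; in-air after throw: [b3@6:L b2@7:R b1@8:L]
Beat 6 (L): throw ball3 h=4 -> lands@10:L; in-air after throw: [b2@7:R b1@8:L b3@10:L]
Ball 3: thrown@3 h=1 -> first land @4; rethrown@4 h=2 -> second land @6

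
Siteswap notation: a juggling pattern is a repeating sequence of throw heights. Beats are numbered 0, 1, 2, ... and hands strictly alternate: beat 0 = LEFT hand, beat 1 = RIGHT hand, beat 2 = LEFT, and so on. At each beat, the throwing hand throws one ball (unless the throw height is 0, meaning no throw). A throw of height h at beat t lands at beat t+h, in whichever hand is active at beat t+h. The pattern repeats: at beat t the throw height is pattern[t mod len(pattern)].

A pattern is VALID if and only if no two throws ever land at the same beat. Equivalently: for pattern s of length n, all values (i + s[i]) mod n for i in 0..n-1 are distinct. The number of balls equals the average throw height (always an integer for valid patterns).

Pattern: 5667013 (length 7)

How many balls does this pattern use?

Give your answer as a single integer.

Pattern = [5, 6, 6, 7, 0, 1, 3], length n = 7
  position 0: throw height = 5, running sum = 5
  position 1: throw height = 6, running sum = 11
  position 2: throw height = 6, running sum = 17
  position 3: throw height = 7, running sum = 24
  position 4: throw height = 0, running sum = 24
  position 5: throw height = 1, running sum = 25
  position 6: throw height = 3, running sum = 28
Total sum = 28; balls = sum / n = 28 / 7 = 4

Answer: 4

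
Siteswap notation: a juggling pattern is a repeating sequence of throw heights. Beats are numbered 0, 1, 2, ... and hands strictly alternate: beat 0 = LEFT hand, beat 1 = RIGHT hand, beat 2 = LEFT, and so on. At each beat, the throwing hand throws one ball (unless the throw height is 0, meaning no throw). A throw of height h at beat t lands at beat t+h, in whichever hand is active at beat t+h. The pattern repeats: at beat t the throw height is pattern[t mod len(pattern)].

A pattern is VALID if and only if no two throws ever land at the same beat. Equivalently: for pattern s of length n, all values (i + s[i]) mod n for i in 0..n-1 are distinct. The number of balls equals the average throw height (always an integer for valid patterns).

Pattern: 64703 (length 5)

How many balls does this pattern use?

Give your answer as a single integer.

Answer: 4

Derivation:
Pattern = [6, 4, 7, 0, 3], length n = 5
  position 0: throw height = 6, running sum = 6
  position 1: throw height = 4, running sum = 10
  position 2: throw height = 7, running sum = 17
  position 3: throw height = 0, running sum = 17
  position 4: throw height = 3, running sum = 20
Total sum = 20; balls = sum / n = 20 / 5 = 4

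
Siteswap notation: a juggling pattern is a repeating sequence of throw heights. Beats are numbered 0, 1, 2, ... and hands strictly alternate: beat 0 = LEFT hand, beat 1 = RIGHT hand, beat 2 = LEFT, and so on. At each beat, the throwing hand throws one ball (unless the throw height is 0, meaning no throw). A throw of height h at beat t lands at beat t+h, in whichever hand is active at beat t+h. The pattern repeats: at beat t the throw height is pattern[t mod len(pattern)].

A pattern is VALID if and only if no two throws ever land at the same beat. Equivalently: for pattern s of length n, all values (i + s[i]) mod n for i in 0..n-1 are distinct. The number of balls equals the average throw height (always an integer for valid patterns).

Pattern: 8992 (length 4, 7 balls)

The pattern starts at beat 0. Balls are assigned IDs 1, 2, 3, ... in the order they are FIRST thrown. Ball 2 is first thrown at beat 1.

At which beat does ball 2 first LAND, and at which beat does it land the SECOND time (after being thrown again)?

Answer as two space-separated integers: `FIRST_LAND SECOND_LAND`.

Answer: 10 19

Derivation:
Beat 0 (L): throw ball1 h=8 -> lands@8:L; in-air after throw: [b1@8:L]
Beat 1 (R): throw ball2 h=9 -> lands@10:L; in-air after throw: [b1@8:L b2@10:L]
Beat 2 (L): throw ball3 h=9 -> lands@11:R; in-air after throw: [b1@8:L b2@10:L b3@11:R]
Beat 3 (R): throw ball4 h=2 -> lands@5:R; in-air after throw: [b4@5:R b1@8:L b2@10:L b3@11:R]
Beat 4 (L): throw ball5 h=8 -> lands@12:L; in-air after throw: [b4@5:R b1@8:L b2@10:L b3@11:R b5@12:L]
Beat 5 (R): throw ball4 h=9 -> lands@14:L; in-air after throw: [b1@8:L b2@10:L b3@11:R b5@12:L b4@14:L]
Beat 6 (L): throw ball6 h=9 -> lands@15:R; in-air after throw: [b1@8:L b2@10:L b3@11:R b5@12:L b4@14:L b6@15:R]
Beat 7 (R): throw ball7 h=2 -> lands@9:R; in-air after throw: [b1@8:L b7@9:R b2@10:L b3@11:R b5@12:L b4@14:L b6@15:R]
Beat 8 (L): throw ball1 h=8 -> lands@16:L; in-air after throw: [b7@9:R b2@10:L b3@11:R b5@12:L b4@14:L b6@15:R b1@16:L]
Beat 9 (R): throw ball7 h=9 -> lands@18:L; in-air after throw: [b2@10:L b3@11:R b5@12:L b4@14:L b6@15:R b1@16:L b7@18:L]
Beat 10 (L): throw ball2 h=9 -> lands@19:R; in-air after throw: [b3@11:R b5@12:L b4@14:L b6@15:R b1@16:L b7@18:L b2@19:R]
Beat 11 (R): throw ball3 h=2 -> lands@13:R; in-air after throw: [b5@12:L b3@13:R b4@14:L b6@15:R b1@16:L b7@18:L b2@19:R]
Beat 12 (L): throw ball5 h=8 -> lands@20:L; in-air after throw: [b3@13:R b4@14:L b6@15:R b1@16:L b7@18:L b2@19:R b5@20:L]
Beat 13 (R): throw ball3 h=9 -> lands@22:L; in-air after throw: [b4@14:L b6@15:R b1@16:L b7@18:L b2@19:R b5@20:L b3@22:L]
Beat 14 (L): throw ball4 h=9 -> lands@23:R; in-air after throw: [b6@15:R b1@16:L b7@18:L b2@19:R b5@20:L b3@22:L b4@23:R]
Beat 15 (R): throw ball6 h=2 -> lands@17:R; in-air after throw: [b1@16:L b6@17:R b7@18:L b2@19:R b5@20:L b3@22:L b4@23:R]
Ball 2: thrown@1 h=9 -> first land @10; rethrown@10 h=9 -> second land @19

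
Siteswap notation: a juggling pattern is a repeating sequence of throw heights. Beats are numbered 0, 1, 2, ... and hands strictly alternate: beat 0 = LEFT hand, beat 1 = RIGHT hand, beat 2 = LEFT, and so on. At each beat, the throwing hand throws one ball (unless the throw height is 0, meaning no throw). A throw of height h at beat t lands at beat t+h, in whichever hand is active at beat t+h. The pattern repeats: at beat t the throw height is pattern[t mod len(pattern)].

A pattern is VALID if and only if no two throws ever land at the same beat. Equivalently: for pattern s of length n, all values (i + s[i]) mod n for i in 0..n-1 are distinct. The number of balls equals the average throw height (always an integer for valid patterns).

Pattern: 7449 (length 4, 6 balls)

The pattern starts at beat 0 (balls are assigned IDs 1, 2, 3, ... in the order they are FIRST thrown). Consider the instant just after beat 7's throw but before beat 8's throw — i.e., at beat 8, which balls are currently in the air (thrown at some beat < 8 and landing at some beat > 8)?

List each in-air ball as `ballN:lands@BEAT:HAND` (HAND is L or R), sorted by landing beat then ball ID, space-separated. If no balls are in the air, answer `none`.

Answer: ball2:lands@9:R ball3:lands@10:L ball5:lands@11:R ball4:lands@12:L ball1:lands@16:L

Derivation:
Beat 0 (L): throw ball1 h=7 -> lands@7:R; in-air after throw: [b1@7:R]
Beat 1 (R): throw ball2 h=4 -> lands@5:R; in-air after throw: [b2@5:R b1@7:R]
Beat 2 (L): throw ball3 h=4 -> lands@6:L; in-air after throw: [b2@5:R b3@6:L b1@7:R]
Beat 3 (R): throw ball4 h=9 -> lands@12:L; in-air after throw: [b2@5:R b3@6:L b1@7:R b4@12:L]
Beat 4 (L): throw ball5 h=7 -> lands@11:R; in-air after throw: [b2@5:R b3@6:L b1@7:R b5@11:R b4@12:L]
Beat 5 (R): throw ball2 h=4 -> lands@9:R; in-air after throw: [b3@6:L b1@7:R b2@9:R b5@11:R b4@12:L]
Beat 6 (L): throw ball3 h=4 -> lands@10:L; in-air after throw: [b1@7:R b2@9:R b3@10:L b5@11:R b4@12:L]
Beat 7 (R): throw ball1 h=9 -> lands@16:L; in-air after throw: [b2@9:R b3@10:L b5@11:R b4@12:L b1@16:L]
Beat 8 (L): throw ball6 h=7 -> lands@15:R; in-air after throw: [b2@9:R b3@10:L b5@11:R b4@12:L b6@15:R b1@16:L]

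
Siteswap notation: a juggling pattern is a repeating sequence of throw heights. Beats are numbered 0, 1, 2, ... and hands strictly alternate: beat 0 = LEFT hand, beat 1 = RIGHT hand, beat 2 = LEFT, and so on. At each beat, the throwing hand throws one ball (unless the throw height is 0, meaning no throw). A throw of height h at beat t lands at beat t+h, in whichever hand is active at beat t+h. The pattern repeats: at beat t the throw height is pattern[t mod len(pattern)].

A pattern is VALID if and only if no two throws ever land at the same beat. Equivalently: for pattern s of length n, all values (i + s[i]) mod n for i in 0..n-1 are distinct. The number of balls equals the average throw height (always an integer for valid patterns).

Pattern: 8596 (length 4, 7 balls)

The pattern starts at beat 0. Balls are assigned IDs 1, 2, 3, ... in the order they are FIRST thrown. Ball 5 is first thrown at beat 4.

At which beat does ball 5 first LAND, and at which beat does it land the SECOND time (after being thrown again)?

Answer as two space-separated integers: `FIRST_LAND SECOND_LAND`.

Answer: 12 20

Derivation:
Beat 0 (L): throw ball1 h=8 -> lands@8:L; in-air after throw: [b1@8:L]
Beat 1 (R): throw ball2 h=5 -> lands@6:L; in-air after throw: [b2@6:L b1@8:L]
Beat 2 (L): throw ball3 h=9 -> lands@11:R; in-air after throw: [b2@6:L b1@8:L b3@11:R]
Beat 3 (R): throw ball4 h=6 -> lands@9:R; in-air after throw: [b2@6:L b1@8:L b4@9:R b3@11:R]
Beat 4 (L): throw ball5 h=8 -> lands@12:L; in-air after throw: [b2@6:L b1@8:L b4@9:R b3@11:R b5@12:L]
Beat 5 (R): throw ball6 h=5 -> lands@10:L; in-air after throw: [b2@6:L b1@8:L b4@9:R b6@10:L b3@11:R b5@12:L]
Beat 6 (L): throw ball2 h=9 -> lands@15:R; in-air after throw: [b1@8:L b4@9:R b6@10:L b3@11:R b5@12:L b2@15:R]
Beat 7 (R): throw ball7 h=6 -> lands@13:R; in-air after throw: [b1@8:L b4@9:R b6@10:L b3@11:R b5@12:L b7@13:R b2@15:R]
Beat 8 (L): throw ball1 h=8 -> lands@16:L; in-air after throw: [b4@9:R b6@10:L b3@11:R b5@12:L b7@13:R b2@15:R b1@16:L]
Beat 9 (R): throw ball4 h=5 -> lands@14:L; in-air after throw: [b6@10:L b3@11:R b5@12:L b7@13:R b4@14:L b2@15:R b1@16:L]
Beat 10 (L): throw ball6 h=9 -> lands@19:R; in-air after throw: [b3@11:R b5@12:L b7@13:R b4@14:L b2@15:R b1@16:L b6@19:R]
Beat 11 (R): throw ball3 h=6 -> lands@17:R; in-air after throw: [b5@12:L b7@13:R b4@14:L b2@15:R b1@16:L b3@17:R b6@19:R]
Beat 12 (L): throw ball5 h=8 -> lands@20:L; in-air after throw: [b7@13:R b4@14:L b2@15:R b1@16:L b3@17:R b6@19:R b5@20:L]
Beat 13 (R): throw ball7 h=5 -> lands@18:L; in-air after throw: [b4@14:L b2@15:R b1@16:L b3@17:R b7@18:L b6@19:R b5@20:L]
Beat 14 (L): throw ball4 h=9 -> lands@23:R; in-air after throw: [b2@15:R b1@16:L b3@17:R b7@18:L b6@19:R b5@20:L b4@23:R]
Beat 15 (R): throw ball2 h=6 -> lands@21:R; in-air after throw: [b1@16:L b3@17:R b7@18:L b6@19:R b5@20:L b2@21:R b4@23:R]
Beat 16 (L): throw ball1 h=8 -> lands@24:L; in-air after throw: [b3@17:R b7@18:L b6@19:R b5@20:L b2@21:R b4@23:R b1@24:L]
Beat 17 (R): throw ball3 h=5 -> lands@22:L; in-air after throw: [b7@18:L b6@19:R b5@20:L b2@21:R b3@22:L b4@23:R b1@24:L]
Beat 18 (L): throw ball7 h=9 -> lands@27:R; in-air after throw: [b6@19:R b5@20:L b2@21:R b3@22:L b4@23:R b1@24:L b7@27:R]
Beat 19 (R): throw ball6 h=6 -> lands@25:R; in-air after throw: [b5@20:L b2@21:R b3@22:L b4@23:R b1@24:L b6@25:R b7@27:R]
Beat 20 (L): throw ball5 h=8 -> lands@28:L; in-air after throw: [b2@21:R b3@22:L b4@23:R b1@24:L b6@25:R b7@27:R b5@28:L]
Ball 5: thrown@4 h=8 -> first land @12; rethrown@12 h=8 -> second land @20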